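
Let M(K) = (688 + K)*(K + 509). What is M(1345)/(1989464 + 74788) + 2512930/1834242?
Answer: 1008409392367/315528143082 ≈ 3.1959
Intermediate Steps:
M(K) = (509 + K)*(688 + K) (M(K) = (688 + K)*(509 + K) = (509 + K)*(688 + K))
M(1345)/(1989464 + 74788) + 2512930/1834242 = (350192 + 1345² + 1197*1345)/(1989464 + 74788) + 2512930/1834242 = (350192 + 1809025 + 1609965)/2064252 + 2512930*(1/1834242) = 3769182*(1/2064252) + 1256465/917121 = 628197/344042 + 1256465/917121 = 1008409392367/315528143082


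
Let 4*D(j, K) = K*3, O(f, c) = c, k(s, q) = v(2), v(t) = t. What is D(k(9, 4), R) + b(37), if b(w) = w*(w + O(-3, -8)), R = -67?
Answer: 4091/4 ≈ 1022.8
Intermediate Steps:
k(s, q) = 2
D(j, K) = 3*K/4 (D(j, K) = (K*3)/4 = (3*K)/4 = 3*K/4)
b(w) = w*(-8 + w) (b(w) = w*(w - 8) = w*(-8 + w))
D(k(9, 4), R) + b(37) = (¾)*(-67) + 37*(-8 + 37) = -201/4 + 37*29 = -201/4 + 1073 = 4091/4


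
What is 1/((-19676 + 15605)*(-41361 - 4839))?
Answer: 1/188080200 ≈ 5.3169e-9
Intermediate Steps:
1/((-19676 + 15605)*(-41361 - 4839)) = 1/(-4071*(-46200)) = 1/188080200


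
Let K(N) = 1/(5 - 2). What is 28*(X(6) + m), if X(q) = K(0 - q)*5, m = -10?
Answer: -700/3 ≈ -233.33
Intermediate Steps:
K(N) = ⅓ (K(N) = 1/3 = ⅓)
X(q) = 5/3 (X(q) = (⅓)*5 = 5/3)
28*(X(6) + m) = 28*(5/3 - 10) = 28*(-25/3) = -700/3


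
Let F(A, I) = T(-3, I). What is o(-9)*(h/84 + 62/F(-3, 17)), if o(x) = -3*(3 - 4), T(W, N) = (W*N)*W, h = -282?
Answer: -6323/714 ≈ -8.8557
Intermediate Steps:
T(W, N) = N*W² (T(W, N) = (N*W)*W = N*W²)
F(A, I) = 9*I (F(A, I) = I*(-3)² = I*9 = 9*I)
o(x) = 3 (o(x) = -3*(-1) = 3)
o(-9)*(h/84 + 62/F(-3, 17)) = 3*(-282/84 + 62/((9*17))) = 3*(-282*1/84 + 62/153) = 3*(-47/14 + 62*(1/153)) = 3*(-47/14 + 62/153) = 3*(-6323/2142) = -6323/714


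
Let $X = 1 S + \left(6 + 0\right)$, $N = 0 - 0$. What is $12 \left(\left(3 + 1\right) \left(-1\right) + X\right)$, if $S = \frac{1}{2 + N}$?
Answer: $30$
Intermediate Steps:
$N = 0$ ($N = 0 + 0 = 0$)
$S = \frac{1}{2}$ ($S = \frac{1}{2 + 0} = \frac{1}{2} \approx 0.5$)
$X = \frac{13}{2}$ ($X = 1 \cdot \frac{1}{2} + \left(6 + 0\right) = \frac{1}{2} + 6 = \frac{13}{2} \approx 6.5$)
$12 \left(\left(3 + 1\right) \left(-1\right) + X\right) = 12 \left(\left(3 + 1\right) \left(-1\right) + \frac{13}{2}\right) = 12 \left(4 \left(-1\right) + \frac{13}{2}\right) = 12 \left(-4 + \frac{13}{2}\right) = 12 \cdot \frac{5}{2} = 30$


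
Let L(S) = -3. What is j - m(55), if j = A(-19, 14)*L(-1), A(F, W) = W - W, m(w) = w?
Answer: -55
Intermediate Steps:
A(F, W) = 0
j = 0 (j = 0*(-3) = 0)
j - m(55) = 0 - 1*55 = 0 - 55 = -55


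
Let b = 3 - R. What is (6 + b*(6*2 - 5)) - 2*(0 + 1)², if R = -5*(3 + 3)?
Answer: 235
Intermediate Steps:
R = -30 (R = -5*6 = -30)
b = 33 (b = 3 - 1*(-30) = 3 + 30 = 33)
(6 + b*(6*2 - 5)) - 2*(0 + 1)² = (6 + 33*(6*2 - 5)) - 2*(0 + 1)² = (6 + 33*(12 - 5)) - 2*1² = (6 + 33*7) - 2*1 = (6 + 231) - 2 = 237 - 2 = 235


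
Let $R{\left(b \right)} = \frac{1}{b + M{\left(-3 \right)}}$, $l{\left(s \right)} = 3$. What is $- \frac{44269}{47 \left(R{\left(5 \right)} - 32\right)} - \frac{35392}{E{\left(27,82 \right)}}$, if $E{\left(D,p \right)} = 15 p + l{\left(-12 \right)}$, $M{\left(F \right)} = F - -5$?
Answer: $\frac{11142187}{12923073} \approx 0.86219$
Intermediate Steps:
$M{\left(F \right)} = 5 + F$ ($M{\left(F \right)} = F + 5 = 5 + F$)
$R{\left(b \right)} = \frac{1}{2 + b}$ ($R{\left(b \right)} = \frac{1}{b + \left(5 - 3\right)} = \frac{1}{b + 2} = \frac{1}{2 + b}$)
$E{\left(D,p \right)} = 3 + 15 p$ ($E{\left(D,p \right)} = 15 p + 3 = 3 + 15 p$)
$- \frac{44269}{47 \left(R{\left(5 \right)} - 32\right)} - \frac{35392}{E{\left(27,82 \right)}} = - \frac{44269}{47 \left(\frac{1}{2 + 5} - 32\right)} - \frac{35392}{3 + 15 \cdot 82} = - \frac{44269}{47 \left(\frac{1}{7} - 32\right)} - \frac{35392}{3 + 1230} = - \frac{44269}{47 \left(\frac{1}{7} - 32\right)} - \frac{35392}{1233} = - \frac{44269}{47 \left(- \frac{223}{7}\right)} - \frac{35392}{1233} = - \frac{44269}{- \frac{10481}{7}} - \frac{35392}{1233} = \left(-44269\right) \left(- \frac{7}{10481}\right) - \frac{35392}{1233} = \frac{309883}{10481} - \frac{35392}{1233} = \frac{11142187}{12923073}$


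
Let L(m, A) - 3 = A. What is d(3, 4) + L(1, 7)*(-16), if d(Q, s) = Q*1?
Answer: -157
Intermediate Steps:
L(m, A) = 3 + A
d(Q, s) = Q
d(3, 4) + L(1, 7)*(-16) = 3 + (3 + 7)*(-16) = 3 + 10*(-16) = 3 - 160 = -157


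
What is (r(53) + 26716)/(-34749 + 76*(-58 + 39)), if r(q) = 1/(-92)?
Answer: -2457871/3329756 ≈ -0.73815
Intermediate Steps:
r(q) = -1/92
(r(53) + 26716)/(-34749 + 76*(-58 + 39)) = (-1/92 + 26716)/(-34749 + 76*(-58 + 39)) = 2457871/(92*(-34749 + 76*(-19))) = 2457871/(92*(-34749 - 1444)) = (2457871/92)/(-36193) = (2457871/92)*(-1/36193) = -2457871/3329756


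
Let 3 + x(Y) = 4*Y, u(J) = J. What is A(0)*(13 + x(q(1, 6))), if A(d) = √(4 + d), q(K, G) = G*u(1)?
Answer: 68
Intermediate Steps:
q(K, G) = G (q(K, G) = G*1 = G)
x(Y) = -3 + 4*Y
A(0)*(13 + x(q(1, 6))) = √(4 + 0)*(13 + (-3 + 4*6)) = √4*(13 + (-3 + 24)) = 2*(13 + 21) = 2*34 = 68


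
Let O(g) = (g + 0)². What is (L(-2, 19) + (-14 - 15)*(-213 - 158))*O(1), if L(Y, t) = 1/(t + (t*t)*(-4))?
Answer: 15331574/1425 ≈ 10759.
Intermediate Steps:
O(g) = g²
L(Y, t) = 1/(t - 4*t²) (L(Y, t) = 1/(t + t²*(-4)) = 1/(t - 4*t²))
(L(-2, 19) + (-14 - 15)*(-213 - 158))*O(1) = (-1/(19*(-1 + 4*19)) + (-14 - 15)*(-213 - 158))*1² = (-1*1/19/(-1 + 76) - 29*(-371))*1 = (-1*1/19/75 + 10759)*1 = (-1*1/19*1/75 + 10759)*1 = (-1/1425 + 10759)*1 = (15331574/1425)*1 = 15331574/1425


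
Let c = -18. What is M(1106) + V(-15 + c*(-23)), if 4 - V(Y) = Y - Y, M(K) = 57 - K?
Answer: -1045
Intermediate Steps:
V(Y) = 4 (V(Y) = 4 - (Y - Y) = 4 - 1*0 = 4 + 0 = 4)
M(1106) + V(-15 + c*(-23)) = (57 - 1*1106) + 4 = (57 - 1106) + 4 = -1049 + 4 = -1045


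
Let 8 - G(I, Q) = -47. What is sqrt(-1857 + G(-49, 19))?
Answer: I*sqrt(1802) ≈ 42.45*I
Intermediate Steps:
G(I, Q) = 55 (G(I, Q) = 8 - 1*(-47) = 8 + 47 = 55)
sqrt(-1857 + G(-49, 19)) = sqrt(-1857 + 55) = sqrt(-1802) = I*sqrt(1802)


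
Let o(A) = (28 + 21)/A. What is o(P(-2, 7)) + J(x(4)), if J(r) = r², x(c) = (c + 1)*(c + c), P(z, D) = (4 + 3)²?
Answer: 1601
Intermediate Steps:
P(z, D) = 49 (P(z, D) = 7² = 49)
x(c) = 2*c*(1 + c) (x(c) = (1 + c)*(2*c) = 2*c*(1 + c))
o(A) = 49/A
o(P(-2, 7)) + J(x(4)) = 49/49 + (2*4*(1 + 4))² = 49*(1/49) + (2*4*5)² = 1 + 40² = 1 + 1600 = 1601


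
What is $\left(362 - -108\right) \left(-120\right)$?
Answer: $-56400$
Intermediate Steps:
$\left(362 - -108\right) \left(-120\right) = \left(362 + 108\right) \left(-120\right) = 470 \left(-120\right) = -56400$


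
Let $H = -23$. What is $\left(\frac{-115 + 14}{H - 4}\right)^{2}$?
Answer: $\frac{10201}{729} \approx 13.993$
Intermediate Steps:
$\left(\frac{-115 + 14}{H - 4}\right)^{2} = \left(\frac{-115 + 14}{-23 - 4}\right)^{2} = \left(- \frac{101}{-23 - 4}\right)^{2} = \left(- \frac{101}{-27}\right)^{2} = \left(\left(-101\right) \left(- \frac{1}{27}\right)\right)^{2} = \left(\frac{101}{27}\right)^{2} = \frac{10201}{729}$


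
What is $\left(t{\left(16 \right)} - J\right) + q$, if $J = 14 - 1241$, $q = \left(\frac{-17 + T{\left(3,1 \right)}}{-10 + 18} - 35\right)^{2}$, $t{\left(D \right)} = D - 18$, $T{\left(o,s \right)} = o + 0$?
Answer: $\frac{41209}{16} \approx 2575.6$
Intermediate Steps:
$T{\left(o,s \right)} = o$
$t{\left(D \right)} = -18 + D$
$q = \frac{21609}{16}$ ($q = \left(\frac{-17 + 3}{-10 + 18} - 35\right)^{2} = \left(- \frac{14}{8} - 35\right)^{2} = \left(\left(-14\right) \frac{1}{8} - 35\right)^{2} = \left(- \frac{7}{4} - 35\right)^{2} = \left(- \frac{147}{4}\right)^{2} = \frac{21609}{16} \approx 1350.6$)
$J = -1227$ ($J = 14 - 1241 = -1227$)
$\left(t{\left(16 \right)} - J\right) + q = \left(\left(-18 + 16\right) - -1227\right) + \frac{21609}{16} = \left(-2 + 1227\right) + \frac{21609}{16} = 1225 + \frac{21609}{16} = \frac{41209}{16}$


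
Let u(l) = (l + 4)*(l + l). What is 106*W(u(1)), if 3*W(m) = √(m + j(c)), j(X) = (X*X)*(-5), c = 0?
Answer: 106*√10/3 ≈ 111.73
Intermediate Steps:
j(X) = -5*X² (j(X) = X²*(-5) = -5*X²)
u(l) = 2*l*(4 + l) (u(l) = (4 + l)*(2*l) = 2*l*(4 + l))
W(m) = √m/3 (W(m) = √(m - 5*0²)/3 = √(m - 5*0)/3 = √(m + 0)/3 = √m/3)
106*W(u(1)) = 106*(√(2*1*(4 + 1))/3) = 106*(√(2*1*5)/3) = 106*(√10/3) = 106*√10/3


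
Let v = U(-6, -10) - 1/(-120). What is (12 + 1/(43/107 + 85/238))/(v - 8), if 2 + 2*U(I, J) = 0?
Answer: -605680/408941 ≈ -1.4811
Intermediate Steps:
U(I, J) = -1 (U(I, J) = -1 + (1/2)*0 = -1 + 0 = -1)
v = -119/120 (v = -1 - 1/(-120) = -1 - 1*(-1/120) = -1 + 1/120 = -119/120 ≈ -0.99167)
(12 + 1/(43/107 + 85/238))/(v - 8) = (12 + 1/(43/107 + 85/238))/(-119/120 - 8) = (12 + 1/(43*(1/107) + 85*(1/238)))/(-1079/120) = (12 + 1/(43/107 + 5/14))*(-120/1079) = (12 + 1/(1137/1498))*(-120/1079) = (12 + 1498/1137)*(-120/1079) = (15142/1137)*(-120/1079) = -605680/408941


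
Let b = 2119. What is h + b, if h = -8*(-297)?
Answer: 4495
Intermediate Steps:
h = 2376
h + b = 2376 + 2119 = 4495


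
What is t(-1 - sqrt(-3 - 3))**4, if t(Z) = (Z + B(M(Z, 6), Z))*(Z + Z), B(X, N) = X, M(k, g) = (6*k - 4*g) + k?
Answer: 1239678976 + 382730240*I*sqrt(6) ≈ 1.2397e+9 + 9.3749e+8*I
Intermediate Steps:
M(k, g) = -4*g + 7*k (M(k, g) = (-4*g + 6*k) + k = -4*g + 7*k)
t(Z) = 2*Z*(-24 + 8*Z) (t(Z) = (Z + (-4*6 + 7*Z))*(Z + Z) = (Z + (-24 + 7*Z))*(2*Z) = (-24 + 8*Z)*(2*Z) = 2*Z*(-24 + 8*Z))
t(-1 - sqrt(-3 - 3))**4 = (16*(-1 - sqrt(-3 - 3))*(-3 + (-1 - sqrt(-3 - 3))))**4 = (16*(-1 - sqrt(-6))*(-3 + (-1 - sqrt(-6))))**4 = (16*(-1 - I*sqrt(6))*(-3 + (-1 - I*sqrt(6))))**4 = (16*(-1 - I*sqrt(6))*(-4 - I*sqrt(6)))**4 = 65536*(-1 - I*sqrt(6))**4*(-4 - I*sqrt(6))**4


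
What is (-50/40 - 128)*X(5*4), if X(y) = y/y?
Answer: -517/4 ≈ -129.25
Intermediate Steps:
X(y) = 1
(-50/40 - 128)*X(5*4) = (-50/40 - 128)*1 = (-50*1/40 - 128)*1 = (-5/4 - 128)*1 = -517/4*1 = -517/4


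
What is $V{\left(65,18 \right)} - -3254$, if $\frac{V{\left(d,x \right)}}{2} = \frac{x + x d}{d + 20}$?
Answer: $\frac{278966}{85} \approx 3282.0$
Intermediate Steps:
$V{\left(d,x \right)} = \frac{2 \left(x + d x\right)}{20 + d}$ ($V{\left(d,x \right)} = 2 \frac{x + x d}{d + 20} = 2 \frac{x + d x}{20 + d} = \frac{2 \left(x + d x\right)}{20 + d}$)
$V{\left(65,18 \right)} - -3254 = 2 \cdot 18 \frac{1}{20 + 65} \left(1 + 65\right) - -3254 = 2 \cdot 18 \cdot \frac{1}{85} \cdot 66 + 3254 = \frac{2376}{85} + 3254 = \frac{278966}{85}$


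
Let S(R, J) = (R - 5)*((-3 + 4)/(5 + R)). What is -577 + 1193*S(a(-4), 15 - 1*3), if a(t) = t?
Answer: -11314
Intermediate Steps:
S(R, J) = (-5 + R)/(5 + R) (S(R, J) = (-5 + R)*(1/(5 + R)) = (-5 + R)/(5 + R))
-577 + 1193*S(a(-4), 15 - 1*3) = -577 + 1193*((-5 - 4)/(5 - 4)) = -577 + 1193*(-9/1) = -577 + 1193*(1*(-9)) = -577 + 1193*(-9) = -577 - 10737 = -11314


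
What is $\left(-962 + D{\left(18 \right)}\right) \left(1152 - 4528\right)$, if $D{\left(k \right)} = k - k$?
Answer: $3247712$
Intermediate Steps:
$D{\left(k \right)} = 0$
$\left(-962 + D{\left(18 \right)}\right) \left(1152 - 4528\right) = \left(-962 + 0\right) \left(1152 - 4528\right) = \left(-962\right) \left(-3376\right) = 3247712$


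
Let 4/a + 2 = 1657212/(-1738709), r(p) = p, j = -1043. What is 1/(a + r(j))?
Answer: -2567315/2681186963 ≈ -0.00095753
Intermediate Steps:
a = -3477418/2567315 (a = 4/(-2 + 1657212/(-1738709)) = 4/(-2 + 1657212*(-1/1738709)) = 4/(-2 - 1657212/1738709) = 4/(-5134630/1738709) = 4*(-1738709/5134630) = -3477418/2567315 ≈ -1.3545)
1/(a + r(j)) = 1/(-3477418/2567315 - 1043) = 1/(-2681186963/2567315) = -2567315/2681186963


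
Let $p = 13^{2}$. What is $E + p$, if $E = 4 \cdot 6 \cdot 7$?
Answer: $337$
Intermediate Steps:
$p = 169$
$E = 168$ ($E = 24 \cdot 7 = 168$)
$E + p = 168 + 169 = 337$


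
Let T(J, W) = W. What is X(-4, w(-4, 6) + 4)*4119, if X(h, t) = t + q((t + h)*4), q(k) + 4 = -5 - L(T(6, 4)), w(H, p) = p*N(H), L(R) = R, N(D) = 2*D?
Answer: -234783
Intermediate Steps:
w(H, p) = 2*H*p (w(H, p) = p*(2*H) = 2*H*p)
q(k) = -13 (q(k) = -4 + (-5 - 1*4) = -4 + (-5 - 4) = -4 - 9 = -13)
X(h, t) = -13 + t (X(h, t) = t - 13 = -13 + t)
X(-4, w(-4, 6) + 4)*4119 = (-13 + (2*(-4)*6 + 4))*4119 = (-13 + (-48 + 4))*4119 = (-13 - 44)*4119 = -57*4119 = -234783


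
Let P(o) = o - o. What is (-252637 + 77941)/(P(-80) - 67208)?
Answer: 21837/8401 ≈ 2.5993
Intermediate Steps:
P(o) = 0
(-252637 + 77941)/(P(-80) - 67208) = (-252637 + 77941)/(0 - 67208) = -174696/(-67208) = -174696*(-1/67208) = 21837/8401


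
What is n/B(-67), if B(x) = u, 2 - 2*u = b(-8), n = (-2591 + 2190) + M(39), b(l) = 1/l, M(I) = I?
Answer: -5792/17 ≈ -340.71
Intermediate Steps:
b(l) = 1/l
n = -362 (n = (-2591 + 2190) + 39 = -401 + 39 = -362)
u = 17/16 (u = 1 - 1/2/(-8) = 1 - 1/2*(-1/8) = 1 + 1/16 = 17/16 ≈ 1.0625)
B(x) = 17/16
n/B(-67) = -362/17/16 = -362*16/17 = -5792/17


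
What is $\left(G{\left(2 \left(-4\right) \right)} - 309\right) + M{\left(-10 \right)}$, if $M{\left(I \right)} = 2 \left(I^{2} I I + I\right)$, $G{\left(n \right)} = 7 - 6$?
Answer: $19672$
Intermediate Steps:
$G{\left(n \right)} = 1$ ($G{\left(n \right)} = 7 - 6 = 1$)
$M{\left(I \right)} = 2 I + 2 I^{4}$ ($M{\left(I \right)} = 2 \left(I^{3} I + I\right) = 2 \left(I^{4} + I\right) = 2 \left(I + I^{4}\right) = 2 I + 2 I^{4}$)
$\left(G{\left(2 \left(-4\right) \right)} - 309\right) + M{\left(-10 \right)} = \left(1 - 309\right) + 2 \left(-10\right) \left(1 + \left(-10\right)^{3}\right) = -308 + 2 \left(-10\right) \left(1 - 1000\right) = -308 + 2 \left(-10\right) \left(-999\right) = -308 + 19980 = 19672$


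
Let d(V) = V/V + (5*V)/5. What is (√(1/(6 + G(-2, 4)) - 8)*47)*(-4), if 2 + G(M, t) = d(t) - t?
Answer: -188*I*√195/5 ≈ -525.06*I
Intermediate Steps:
d(V) = 1 + V (d(V) = 1 + (5*V)*(⅕) = 1 + V)
G(M, t) = -1 (G(M, t) = -2 + ((1 + t) - t) = -2 + 1 = -1)
(√(1/(6 + G(-2, 4)) - 8)*47)*(-4) = (√(1/(6 - 1) - 8)*47)*(-4) = (√(1/5 - 8)*47)*(-4) = (√(⅕ - 8)*47)*(-4) = (√(-39/5)*47)*(-4) = ((I*√195/5)*47)*(-4) = (47*I*√195/5)*(-4) = -188*I*√195/5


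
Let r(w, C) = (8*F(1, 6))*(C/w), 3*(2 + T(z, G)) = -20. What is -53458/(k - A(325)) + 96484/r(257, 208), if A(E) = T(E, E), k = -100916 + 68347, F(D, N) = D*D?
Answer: 605600709641/40635296 ≈ 14903.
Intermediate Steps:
T(z, G) = -26/3 (T(z, G) = -2 + (⅓)*(-20) = -2 - 20/3 = -26/3)
F(D, N) = D²
k = -32569
r(w, C) = 8*C/w (r(w, C) = (8*1²)*(C/w) = (8*1)*(C/w) = 8*(C/w) = 8*C/w)
A(E) = -26/3
-53458/(k - A(325)) + 96484/r(257, 208) = -53458/(-32569 - 1*(-26/3)) + 96484/((8*208/257)) = -53458/(-32569 + 26/3) + 96484/((8*208*(1/257))) = -53458/(-97681/3) + 96484/(1664/257) = -53458*(-3/97681) + 96484*(257/1664) = 160374/97681 + 6199097/416 = 605600709641/40635296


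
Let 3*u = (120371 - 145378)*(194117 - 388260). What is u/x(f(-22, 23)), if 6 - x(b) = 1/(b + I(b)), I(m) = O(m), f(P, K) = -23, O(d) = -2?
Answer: 121373350025/453 ≈ 2.6793e+8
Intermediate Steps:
I(m) = -2
x(b) = 6 - 1/(-2 + b) (x(b) = 6 - 1/(b - 2) = 6 - 1/(-2 + b))
u = 4854934001/3 (u = ((120371 - 145378)*(194117 - 388260))/3 = (-25007*(-194143))/3 = (⅓)*4854934001 = 4854934001/3 ≈ 1.6183e+9)
u/x(f(-22, 23)) = 4854934001/(3*(((-13 + 6*(-23))/(-2 - 23)))) = 4854934001/(3*(((-13 - 138)/(-25)))) = 4854934001/(3*((-1/25*(-151)))) = 4854934001/(3*(151/25)) = (4854934001/3)*(25/151) = 121373350025/453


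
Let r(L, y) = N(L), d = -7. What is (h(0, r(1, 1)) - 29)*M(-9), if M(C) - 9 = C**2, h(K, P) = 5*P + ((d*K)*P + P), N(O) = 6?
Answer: 630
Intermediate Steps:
r(L, y) = 6
h(K, P) = 6*P - 7*K*P (h(K, P) = 5*P + ((-7*K)*P + P) = 5*P + (-7*K*P + P) = 5*P + (P - 7*K*P) = 6*P - 7*K*P)
M(C) = 9 + C**2
(h(0, r(1, 1)) - 29)*M(-9) = (6*(6 - 7*0) - 29)*(9 + (-9)**2) = (6*(6 + 0) - 29)*(9 + 81) = (6*6 - 29)*90 = (36 - 29)*90 = 7*90 = 630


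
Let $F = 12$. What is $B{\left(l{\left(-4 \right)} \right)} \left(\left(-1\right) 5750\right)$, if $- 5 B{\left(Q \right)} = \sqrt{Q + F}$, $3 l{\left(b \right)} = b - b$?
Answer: $2300 \sqrt{3} \approx 3983.7$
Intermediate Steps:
$l{\left(b \right)} = 0$ ($l{\left(b \right)} = \frac{b - b}{3} = \frac{1}{3} \cdot 0 = 0$)
$B{\left(Q \right)} = - \frac{\sqrt{12 + Q}}{5}$ ($B{\left(Q \right)} = - \frac{\sqrt{Q + 12}}{5} = - \frac{\sqrt{12 + Q}}{5}$)
$B{\left(l{\left(-4 \right)} \right)} \left(\left(-1\right) 5750\right) = - \frac{\sqrt{12 + 0}}{5} \left(\left(-1\right) 5750\right) = - \frac{\sqrt{12}}{5} \left(-5750\right) = - \frac{2 \sqrt{3}}{5} \left(-5750\right) = 2300 \sqrt{3}$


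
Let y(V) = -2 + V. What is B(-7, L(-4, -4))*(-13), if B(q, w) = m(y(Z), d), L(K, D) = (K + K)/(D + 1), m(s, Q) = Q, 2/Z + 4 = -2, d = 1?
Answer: -13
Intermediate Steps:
Z = -⅓ (Z = 2/(-4 - 2) = 2/(-6) = 2*(-⅙) = -⅓ ≈ -0.33333)
L(K, D) = 2*K/(1 + D) (L(K, D) = (2*K)/(1 + D) = 2*K/(1 + D))
B(q, w) = 1
B(-7, L(-4, -4))*(-13) = 1*(-13) = -13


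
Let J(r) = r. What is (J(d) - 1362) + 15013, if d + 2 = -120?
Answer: 13529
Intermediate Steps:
d = -122 (d = -2 - 120 = -122)
(J(d) - 1362) + 15013 = (-122 - 1362) + 15013 = -1484 + 15013 = 13529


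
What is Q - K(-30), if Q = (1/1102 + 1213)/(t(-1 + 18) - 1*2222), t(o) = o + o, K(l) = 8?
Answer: -20626135/2411176 ≈ -8.5544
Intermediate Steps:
t(o) = 2*o
Q = -1336727/2411176 (Q = (1/1102 + 1213)/(2*(-1 + 18) - 1*2222) = (1/1102 + 1213)/(2*17 - 2222) = 1336727/(1102*(34 - 2222)) = (1336727/1102)/(-2188) = (1336727/1102)*(-1/2188) = -1336727/2411176 ≈ -0.55439)
Q - K(-30) = -1336727/2411176 - 1*8 = -1336727/2411176 - 8 = -20626135/2411176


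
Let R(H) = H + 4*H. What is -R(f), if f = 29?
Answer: -145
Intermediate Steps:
R(H) = 5*H
-R(f) = -5*29 = -1*145 = -145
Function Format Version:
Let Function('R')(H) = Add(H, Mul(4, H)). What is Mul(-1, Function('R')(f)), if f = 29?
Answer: -145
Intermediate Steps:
Function('R')(H) = Mul(5, H)
Mul(-1, Function('R')(f)) = Mul(-1, Mul(5, 29)) = Mul(-1, 145) = -145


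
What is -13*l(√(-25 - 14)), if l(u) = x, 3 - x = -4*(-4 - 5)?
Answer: 429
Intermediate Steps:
x = -33 (x = 3 - (-4)*(-4 - 5) = 3 - (-4)*(-9) = 3 - 1*36 = 3 - 36 = -33)
l(u) = -33
-13*l(√(-25 - 14)) = -13*(-33) = 429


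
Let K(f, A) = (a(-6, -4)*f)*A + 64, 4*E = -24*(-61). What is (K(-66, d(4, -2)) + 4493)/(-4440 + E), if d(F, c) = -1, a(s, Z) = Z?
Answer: -1431/1358 ≈ -1.0538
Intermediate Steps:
E = 366 (E = (-24*(-61))/4 = (¼)*1464 = 366)
K(f, A) = 64 - 4*A*f (K(f, A) = (-4*f)*A + 64 = -4*A*f + 64 = 64 - 4*A*f)
(K(-66, d(4, -2)) + 4493)/(-4440 + E) = ((64 - 4*(-1)*(-66)) + 4493)/(-4440 + 366) = ((64 - 264) + 4493)/(-4074) = (-200 + 4493)*(-1/4074) = 4293*(-1/4074) = -1431/1358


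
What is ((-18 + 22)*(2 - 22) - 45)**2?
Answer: 15625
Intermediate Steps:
((-18 + 22)*(2 - 22) - 45)**2 = (4*(-20) - 45)**2 = (-80 - 45)**2 = (-125)**2 = 15625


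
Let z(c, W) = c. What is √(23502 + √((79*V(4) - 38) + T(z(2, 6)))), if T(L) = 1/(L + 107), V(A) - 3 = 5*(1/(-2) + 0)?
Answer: √(1116909048 + 218*√71722)/218 ≈ 153.31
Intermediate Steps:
V(A) = ½ (V(A) = 3 + 5*(1/(-2) + 0) = 3 + 5*(-½ + 0) = 3 + 5*(-½) = 3 - 5/2 = ½)
T(L) = 1/(107 + L)
√(23502 + √((79*V(4) - 38) + T(z(2, 6)))) = √(23502 + √((79*(½) - 38) + 1/(107 + 2))) = √(23502 + √((79/2 - 38) + 1/109)) = √(23502 + √(3/2 + 1/109)) = √(23502 + √(329/218)) = √(23502 + √71722/218)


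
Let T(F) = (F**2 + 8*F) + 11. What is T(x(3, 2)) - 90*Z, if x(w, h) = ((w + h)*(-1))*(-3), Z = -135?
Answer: 12506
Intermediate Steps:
x(w, h) = 3*h + 3*w (x(w, h) = ((h + w)*(-1))*(-3) = (-h - w)*(-3) = 3*h + 3*w)
T(F) = 11 + F**2 + 8*F
T(x(3, 2)) - 90*Z = (11 + (3*2 + 3*3)**2 + 8*(3*2 + 3*3)) - 90*(-135) = (11 + (6 + 9)**2 + 8*(6 + 9)) + 12150 = (11 + 15**2 + 8*15) + 12150 = (11 + 225 + 120) + 12150 = 356 + 12150 = 12506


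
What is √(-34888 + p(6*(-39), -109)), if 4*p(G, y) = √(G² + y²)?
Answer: √(-139552 + √66637)/2 ≈ 186.61*I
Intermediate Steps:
p(G, y) = √(G² + y²)/4
√(-34888 + p(6*(-39), -109)) = √(-34888 + √((6*(-39))² + (-109)²)/4) = √(-34888 + √((-234)² + 11881)/4) = √(-34888 + √(54756 + 11881)/4) = √(-34888 + √66637/4)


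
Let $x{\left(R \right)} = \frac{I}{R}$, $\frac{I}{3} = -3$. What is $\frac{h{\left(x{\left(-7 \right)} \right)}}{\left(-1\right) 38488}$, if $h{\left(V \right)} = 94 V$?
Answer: $- \frac{423}{134708} \approx -0.0031401$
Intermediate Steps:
$I = -9$ ($I = 3 \left(-3\right) = -9$)
$x{\left(R \right)} = - \frac{9}{R}$
$\frac{h{\left(x{\left(-7 \right)} \right)}}{\left(-1\right) 38488} = \frac{94 \left(- \frac{9}{-7}\right)}{\left(-1\right) 38488} = \frac{94 \left(\left(-9\right) \left(- \frac{1}{7}\right)\right)}{-38488} = 94 \cdot \frac{9}{7} \left(- \frac{1}{38488}\right) = \frac{846}{7} \left(- \frac{1}{38488}\right) = - \frac{423}{134708}$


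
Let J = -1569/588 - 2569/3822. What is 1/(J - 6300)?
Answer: -7644/48182735 ≈ -0.00015865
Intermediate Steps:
J = -25535/7644 (J = -1569*1/588 - 2569*1/3822 = -523/196 - 367/546 = -25535/7644 ≈ -3.3405)
1/(J - 6300) = 1/(-25535/7644 - 6300) = 1/(-48182735/7644) = -7644/48182735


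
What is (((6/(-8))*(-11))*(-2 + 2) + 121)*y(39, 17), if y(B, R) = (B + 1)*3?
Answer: 14520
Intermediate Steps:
y(B, R) = 3 + 3*B (y(B, R) = (1 + B)*3 = 3 + 3*B)
(((6/(-8))*(-11))*(-2 + 2) + 121)*y(39, 17) = (((6/(-8))*(-11))*(-2 + 2) + 121)*(3 + 3*39) = (((6*(-1/8))*(-11))*0 + 121)*(3 + 117) = (-3/4*(-11)*0 + 121)*120 = ((33/4)*0 + 121)*120 = (0 + 121)*120 = 121*120 = 14520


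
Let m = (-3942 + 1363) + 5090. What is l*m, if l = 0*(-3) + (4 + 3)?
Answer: 17577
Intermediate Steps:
l = 7 (l = 0 + 7 = 7)
m = 2511 (m = -2579 + 5090 = 2511)
l*m = 7*2511 = 17577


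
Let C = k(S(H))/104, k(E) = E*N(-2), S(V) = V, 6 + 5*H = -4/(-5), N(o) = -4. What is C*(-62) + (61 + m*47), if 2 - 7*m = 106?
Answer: -111959/175 ≈ -639.77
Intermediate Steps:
m = -104/7 (m = 2/7 - 1/7*106 = 2/7 - 106/7 = -104/7 ≈ -14.857)
H = -26/25 (H = -6/5 + (-4/(-5))/5 = -6/5 + (-4*(-1/5))/5 = -6/5 + (1/5)*(4/5) = -6/5 + 4/25 = -26/25 ≈ -1.0400)
k(E) = -4*E (k(E) = E*(-4) = -4*E)
C = 1/25 (C = -4*(-26/25)/104 = (104/25)*(1/104) = 1/25 ≈ 0.040000)
C*(-62) + (61 + m*47) = (1/25)*(-62) + (61 - 104/7*47) = -62/25 + (61 - 4888/7) = -62/25 - 4461/7 = -111959/175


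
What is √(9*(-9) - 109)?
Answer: I*√190 ≈ 13.784*I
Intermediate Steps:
√(9*(-9) - 109) = √(-81 - 109) = √(-190) = I*√190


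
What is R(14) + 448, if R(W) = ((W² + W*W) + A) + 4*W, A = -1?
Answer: 895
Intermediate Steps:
R(W) = -1 + 2*W² + 4*W (R(W) = ((W² + W*W) - 1) + 4*W = ((W² + W²) - 1) + 4*W = (2*W² - 1) + 4*W = (-1 + 2*W²) + 4*W = -1 + 2*W² + 4*W)
R(14) + 448 = (-1 + 2*14² + 4*14) + 448 = (-1 + 2*196 + 56) + 448 = (-1 + 392 + 56) + 448 = 447 + 448 = 895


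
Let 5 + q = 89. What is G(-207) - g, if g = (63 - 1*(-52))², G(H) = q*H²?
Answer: 3586091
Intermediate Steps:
q = 84 (q = -5 + 89 = 84)
G(H) = 84*H²
g = 13225 (g = (63 + 52)² = 115² = 13225)
G(-207) - g = 84*(-207)² - 1*13225 = 84*42849 - 13225 = 3599316 - 13225 = 3586091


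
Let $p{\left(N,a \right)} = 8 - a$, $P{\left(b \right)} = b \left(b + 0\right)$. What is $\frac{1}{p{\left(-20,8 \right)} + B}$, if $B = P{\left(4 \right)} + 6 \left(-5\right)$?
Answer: $- \frac{1}{14} \approx -0.071429$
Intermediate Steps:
$P{\left(b \right)} = b^{2}$ ($P{\left(b \right)} = b b = b^{2}$)
$B = -14$ ($B = 4^{2} + 6 \left(-5\right) = 16 - 30 = -14$)
$\frac{1}{p{\left(-20,8 \right)} + B} = \frac{1}{\left(8 - 8\right) - 14} = \frac{1}{0 - 14} = \frac{1}{-14} = - \frac{1}{14}$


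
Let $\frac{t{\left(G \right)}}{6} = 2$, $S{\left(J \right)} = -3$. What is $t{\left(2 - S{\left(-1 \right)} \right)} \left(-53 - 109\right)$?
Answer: $-1944$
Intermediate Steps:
$t{\left(G \right)} = 12$ ($t{\left(G \right)} = 6 \cdot 2 = 12$)
$t{\left(2 - S{\left(-1 \right)} \right)} \left(-53 - 109\right) = 12 \left(-53 - 109\right) = 12 \left(-162\right) = -1944$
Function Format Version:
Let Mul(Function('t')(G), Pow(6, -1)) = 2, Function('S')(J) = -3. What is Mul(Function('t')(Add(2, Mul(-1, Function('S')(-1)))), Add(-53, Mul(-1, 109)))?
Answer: -1944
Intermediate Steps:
Function('t')(G) = 12 (Function('t')(G) = Mul(6, 2) = 12)
Mul(Function('t')(Add(2, Mul(-1, Function('S')(-1)))), Add(-53, Mul(-1, 109))) = Mul(12, Add(-53, Mul(-1, 109))) = Mul(12, Add(-53, -109)) = Mul(12, -162) = -1944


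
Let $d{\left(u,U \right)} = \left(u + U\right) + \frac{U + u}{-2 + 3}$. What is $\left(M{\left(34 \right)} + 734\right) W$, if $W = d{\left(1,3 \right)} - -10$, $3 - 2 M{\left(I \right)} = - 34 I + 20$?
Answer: $23463$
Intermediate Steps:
$M{\left(I \right)} = - \frac{17}{2} + 17 I$ ($M{\left(I \right)} = \frac{3}{2} - \frac{- 34 I + 20}{2} = \frac{3}{2} - \frac{20 - 34 I}{2} = \frac{3}{2} + \left(-10 + 17 I\right) = - \frac{17}{2} + 17 I$)
$d{\left(u,U \right)} = 2 U + 2 u$ ($d{\left(u,U \right)} = \left(U + u\right) + \frac{U + u}{1} = \left(U + u\right) + \left(U + u\right) 1 = \left(U + u\right) + \left(U + u\right) = 2 U + 2 u$)
$W = 18$ ($W = \left(2 \cdot 3 + 2 \cdot 1\right) - -10 = \left(6 + 2\right) + 10 = 8 + 10 = 18$)
$\left(M{\left(34 \right)} + 734\right) W = \left(\left(- \frac{17}{2} + 17 \cdot 34\right) + 734\right) 18 = \left(\left(- \frac{17}{2} + 578\right) + 734\right) 18 = \left(\frac{1139}{2} + 734\right) 18 = \frac{2607}{2} \cdot 18 = 23463$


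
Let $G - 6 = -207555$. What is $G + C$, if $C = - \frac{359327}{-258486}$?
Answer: $- \frac{53648151487}{258486} \approx -2.0755 \cdot 10^{5}$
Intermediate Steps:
$G = -207549$ ($G = 6 - 207555 = -207549$)
$C = \frac{359327}{258486}$ ($C = \left(-359327\right) \left(- \frac{1}{258486}\right) = \frac{359327}{258486} \approx 1.3901$)
$G + C = -207549 + \frac{359327}{258486} = - \frac{53648151487}{258486}$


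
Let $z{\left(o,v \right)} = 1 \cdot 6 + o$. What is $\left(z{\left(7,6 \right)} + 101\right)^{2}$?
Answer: $12996$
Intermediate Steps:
$z{\left(o,v \right)} = 6 + o$
$\left(z{\left(7,6 \right)} + 101\right)^{2} = \left(\left(6 + 7\right) + 101\right)^{2} = \left(13 + 101\right)^{2} = 114^{2} = 12996$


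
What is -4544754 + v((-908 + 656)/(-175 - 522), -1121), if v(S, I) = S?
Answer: -3167693286/697 ≈ -4.5448e+6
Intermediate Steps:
-4544754 + v((-908 + 656)/(-175 - 522), -1121) = -4544754 + (-908 + 656)/(-175 - 522) = -4544754 - 252/(-697) = -4544754 - 252*(-1/697) = -4544754 + 252/697 = -3167693286/697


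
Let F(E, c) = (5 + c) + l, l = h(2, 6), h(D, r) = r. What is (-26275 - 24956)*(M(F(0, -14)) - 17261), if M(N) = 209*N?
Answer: 916420128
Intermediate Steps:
l = 6
F(E, c) = 11 + c (F(E, c) = (5 + c) + 6 = 11 + c)
(-26275 - 24956)*(M(F(0, -14)) - 17261) = (-26275 - 24956)*(209*(11 - 14) - 17261) = -51231*(209*(-3) - 17261) = -51231*(-627 - 17261) = -51231*(-17888) = 916420128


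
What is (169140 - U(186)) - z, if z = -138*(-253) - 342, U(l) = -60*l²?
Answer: 2210328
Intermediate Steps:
z = 34572 (z = 34914 - 342 = 34572)
(169140 - U(186)) - z = (169140 - (-60)*186²) - 1*34572 = (169140 - (-60)*34596) - 34572 = (169140 - 1*(-2075760)) - 34572 = (169140 + 2075760) - 34572 = 2244900 - 34572 = 2210328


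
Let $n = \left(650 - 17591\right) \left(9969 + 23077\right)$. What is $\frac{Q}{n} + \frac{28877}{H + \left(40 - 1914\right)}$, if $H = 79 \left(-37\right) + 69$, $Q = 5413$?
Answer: $- \frac{898127917527}{147049280456} \approx -6.1077$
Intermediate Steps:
$H = -2854$ ($H = -2923 + 69 = -2854$)
$n = -559832286$ ($n = \left(-16941\right) 33046 = -559832286$)
$\frac{Q}{n} + \frac{28877}{H + \left(40 - 1914\right)} = \frac{5413}{-559832286} + \frac{28877}{-2854 + \left(40 - 1914\right)} = 5413 \left(- \frac{1}{559832286}\right) + \frac{28877}{-2854 + \left(40 - 1914\right)} = - \frac{5413}{559832286} + \frac{28877}{-2854 - 1874} = - \frac{5413}{559832286} + \frac{28877}{-4728} = - \frac{5413}{559832286} + 28877 \left(- \frac{1}{4728}\right) = - \frac{5413}{559832286} - \frac{28877}{4728} = - \frac{898127917527}{147049280456}$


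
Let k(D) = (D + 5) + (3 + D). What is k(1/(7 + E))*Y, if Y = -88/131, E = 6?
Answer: -9328/1703 ≈ -5.4774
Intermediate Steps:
Y = -88/131 (Y = -88*1/131 = -88/131 ≈ -0.67176)
k(D) = 8 + 2*D (k(D) = (5 + D) + (3 + D) = 8 + 2*D)
k(1/(7 + E))*Y = (8 + 2/(7 + 6))*(-88/131) = (8 + 2/13)*(-88/131) = (106/13)*(-88/131) = -9328/1703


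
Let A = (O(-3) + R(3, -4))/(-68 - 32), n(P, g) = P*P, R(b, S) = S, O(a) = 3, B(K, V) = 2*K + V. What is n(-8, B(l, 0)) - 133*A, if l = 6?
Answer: 6267/100 ≈ 62.670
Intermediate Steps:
B(K, V) = V + 2*K
n(P, g) = P**2
A = 1/100 (A = (3 - 4)/(-68 - 32) = -1/(-100) = -1*(-1/100) = 1/100 ≈ 0.010000)
n(-8, B(l, 0)) - 133*A = (-8)**2 - 133*1/100 = 64 - 133/100 = 6267/100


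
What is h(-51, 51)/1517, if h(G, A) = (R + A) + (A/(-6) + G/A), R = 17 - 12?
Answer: 93/3034 ≈ 0.030653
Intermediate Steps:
R = 5
h(G, A) = 5 + 5*A/6 + G/A (h(G, A) = (5 + A) + (A/(-6) + G/A) = (5 + A) + (A*(-1/6) + G/A) = (5 + A) + (-A/6 + G/A) = 5 + 5*A/6 + G/A)
h(-51, 51)/1517 = (5 + (5/6)*51 - 51/51)/1517 = (5 + 85/2 - 51*1/51)*(1/1517) = (5 + 85/2 - 1)*(1/1517) = (93/2)*(1/1517) = 93/3034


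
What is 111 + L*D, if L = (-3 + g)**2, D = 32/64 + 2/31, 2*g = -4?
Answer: 7757/62 ≈ 125.11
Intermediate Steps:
g = -2 (g = (1/2)*(-4) = -2)
D = 35/62 (D = 32*(1/64) + 2*(1/31) = 1/2 + 2/31 = 35/62 ≈ 0.56452)
L = 25 (L = (-3 - 2)**2 = (-5)**2 = 25)
111 + L*D = 111 + 25*(35/62) = 111 + 875/62 = 7757/62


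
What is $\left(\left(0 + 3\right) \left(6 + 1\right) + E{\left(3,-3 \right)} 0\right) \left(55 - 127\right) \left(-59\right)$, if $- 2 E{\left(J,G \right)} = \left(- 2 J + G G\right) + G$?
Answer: $89208$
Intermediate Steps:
$E{\left(J,G \right)} = J - \frac{G}{2} - \frac{G^{2}}{2}$ ($E{\left(J,G \right)} = - \frac{\left(- 2 J + G G\right) + G}{2} = - \frac{\left(- 2 J + G^{2}\right) + G}{2} = - \frac{\left(G^{2} - 2 J\right) + G}{2} = - \frac{G + G^{2} - 2 J}{2} = J - \frac{G}{2} - \frac{G^{2}}{2}$)
$\left(\left(0 + 3\right) \left(6 + 1\right) + E{\left(3,-3 \right)} 0\right) \left(55 - 127\right) \left(-59\right) = \left(\left(0 + 3\right) \left(6 + 1\right) + \left(3 - - \frac{3}{2} - \frac{\left(-3\right)^{2}}{2}\right) 0\right) \left(55 - 127\right) \left(-59\right) = \left(3 \cdot 7 + \left(3 + \frac{3}{2} - \frac{9}{2}\right) 0\right) \left(-72\right) \left(-59\right) = \left(21 + \left(3 + \frac{3}{2} - \frac{9}{2}\right) 0\right) \left(-72\right) \left(-59\right) = \left(21 + 0 \cdot 0\right) \left(-72\right) \left(-59\right) = \left(21 + 0\right) \left(-72\right) \left(-59\right) = 21 \left(-72\right) \left(-59\right) = \left(-1512\right) \left(-59\right) = 89208$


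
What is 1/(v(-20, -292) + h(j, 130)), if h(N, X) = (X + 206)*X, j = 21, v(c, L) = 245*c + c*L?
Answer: 1/44620 ≈ 2.2411e-5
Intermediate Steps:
v(c, L) = 245*c + L*c
h(N, X) = X*(206 + X) (h(N, X) = (206 + X)*X = X*(206 + X))
1/(v(-20, -292) + h(j, 130)) = 1/(-20*(245 - 292) + 130*(206 + 130)) = 1/(-20*(-47) + 130*336) = 1/(940 + 43680) = 1/44620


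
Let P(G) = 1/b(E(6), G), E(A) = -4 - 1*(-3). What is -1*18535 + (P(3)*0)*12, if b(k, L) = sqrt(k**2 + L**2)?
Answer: -18535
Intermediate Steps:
E(A) = -1 (E(A) = -4 + 3 = -1)
b(k, L) = sqrt(L**2 + k**2)
P(G) = 1/sqrt(1 + G**2) (P(G) = 1/(sqrt(G**2 + (-1)**2)) = 1/(sqrt(G**2 + 1)) = 1/(sqrt(1 + G**2)) = 1/sqrt(1 + G**2))
-1*18535 + (P(3)*0)*12 = -1*18535 + (0/sqrt(1 + 3**2))*12 = -18535 + (0/sqrt(1 + 9))*12 = -18535 + (0/sqrt(10))*12 = -18535 + ((sqrt(10)/10)*0)*12 = -18535 + 0*12 = -18535 + 0 = -18535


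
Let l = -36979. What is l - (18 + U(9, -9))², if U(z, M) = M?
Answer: -37060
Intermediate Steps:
l - (18 + U(9, -9))² = -36979 - (18 - 9)² = -36979 - 1*9² = -36979 - 1*81 = -36979 - 81 = -37060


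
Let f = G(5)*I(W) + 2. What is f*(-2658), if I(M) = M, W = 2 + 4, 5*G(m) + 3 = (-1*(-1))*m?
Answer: -58476/5 ≈ -11695.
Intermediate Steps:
G(m) = -3/5 + m/5 (G(m) = -3/5 + ((-1*(-1))*m)/5 = -3/5 + (1*m)/5 = -3/5 + m/5)
W = 6
f = 22/5 (f = (-3/5 + (1/5)*5)*6 + 2 = (-3/5 + 1)*6 + 2 = (2/5)*6 + 2 = 12/5 + 2 = 22/5 ≈ 4.4000)
f*(-2658) = (22/5)*(-2658) = -58476/5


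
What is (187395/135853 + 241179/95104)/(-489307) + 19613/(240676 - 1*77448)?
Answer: 4665952436255453/38834691636198016 ≈ 0.12015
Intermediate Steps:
(187395/135853 + 241179/95104)/(-489307) + 19613/(240676 - 1*77448) = (187395*(1/135853) + 241179*(1/95104))*(-1/489307) + 19613/(240676 - 77448) = (187395/135853 + 241179/95104)*(-1/489307) + 19613/163228 = (50586904767/12920163712)*(-1/489307) + 19613*(1/163228) = -7226700681/903132363632512 + 19613/163228 = 4665952436255453/38834691636198016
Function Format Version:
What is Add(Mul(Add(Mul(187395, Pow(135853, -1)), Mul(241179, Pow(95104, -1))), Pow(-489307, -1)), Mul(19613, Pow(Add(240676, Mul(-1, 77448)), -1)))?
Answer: Rational(4665952436255453, 38834691636198016) ≈ 0.12015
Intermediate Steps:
Add(Mul(Add(Mul(187395, Pow(135853, -1)), Mul(241179, Pow(95104, -1))), Pow(-489307, -1)), Mul(19613, Pow(Add(240676, Mul(-1, 77448)), -1))) = Add(Mul(Add(Mul(187395, Rational(1, 135853)), Mul(241179, Rational(1, 95104))), Rational(-1, 489307)), Mul(19613, Pow(Add(240676, -77448), -1))) = Add(Mul(Add(Rational(187395, 135853), Rational(241179, 95104)), Rational(-1, 489307)), Mul(19613, Pow(163228, -1))) = Add(Mul(Rational(50586904767, 12920163712), Rational(-1, 489307)), Mul(19613, Rational(1, 163228))) = Add(Rational(-7226700681, 903132363632512), Rational(19613, 163228)) = Rational(4665952436255453, 38834691636198016)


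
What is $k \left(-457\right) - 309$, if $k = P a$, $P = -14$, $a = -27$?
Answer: $-173055$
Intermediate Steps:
$k = 378$ ($k = \left(-14\right) \left(-27\right) = 378$)
$k \left(-457\right) - 309 = 378 \left(-457\right) - 309 = -172746 - 309 = -173055$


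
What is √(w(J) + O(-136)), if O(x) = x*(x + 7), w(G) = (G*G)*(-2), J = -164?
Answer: 2*I*√9062 ≈ 190.39*I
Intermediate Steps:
w(G) = -2*G² (w(G) = G²*(-2) = -2*G²)
O(x) = x*(7 + x)
√(w(J) + O(-136)) = √(-2*(-164)² - 136*(7 - 136)) = √(-2*26896 - 136*(-129)) = √(-53792 + 17544) = √(-36248) = 2*I*√9062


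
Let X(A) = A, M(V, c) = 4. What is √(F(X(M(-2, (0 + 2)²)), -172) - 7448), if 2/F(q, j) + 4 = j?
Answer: 15*I*√64086/44 ≈ 86.302*I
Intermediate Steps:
F(q, j) = 2/(-4 + j)
√(F(X(M(-2, (0 + 2)²)), -172) - 7448) = √(2/(-4 - 172) - 7448) = √(2/(-176) - 7448) = √(2*(-1/176) - 7448) = √(-1/88 - 7448) = √(-655425/88) = 15*I*√64086/44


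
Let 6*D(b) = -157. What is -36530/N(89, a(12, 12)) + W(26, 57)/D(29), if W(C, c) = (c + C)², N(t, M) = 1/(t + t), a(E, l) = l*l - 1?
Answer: -1020908714/157 ≈ -6.5026e+6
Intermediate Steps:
a(E, l) = -1 + l² (a(E, l) = l² - 1 = -1 + l²)
D(b) = -157/6 (D(b) = (⅙)*(-157) = -157/6)
N(t, M) = 1/(2*t)
W(C, c) = (C + c)²
-36530/N(89, a(12, 12)) + W(26, 57)/D(29) = -36530/((½)/89) + (26 + 57)²/(-157/6) = -36530/((½)*(1/89)) + 83²*(-6/157) = -36530/1/178 + 6889*(-6/157) = -36530*178 - 41334/157 = -6502340 - 41334/157 = -1020908714/157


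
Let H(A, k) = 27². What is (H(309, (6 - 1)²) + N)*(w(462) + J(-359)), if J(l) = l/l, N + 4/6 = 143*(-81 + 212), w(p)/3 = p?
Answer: 80978608/3 ≈ 2.6993e+7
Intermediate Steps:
w(p) = 3*p
H(A, k) = 729
N = 56197/3 (N = -⅔ + 143*(-81 + 212) = -⅔ + 143*131 = -⅔ + 18733 = 56197/3 ≈ 18732.)
J(l) = 1
(H(309, (6 - 1)²) + N)*(w(462) + J(-359)) = (729 + 56197/3)*(3*462 + 1) = 58384*(1386 + 1)/3 = (58384/3)*1387 = 80978608/3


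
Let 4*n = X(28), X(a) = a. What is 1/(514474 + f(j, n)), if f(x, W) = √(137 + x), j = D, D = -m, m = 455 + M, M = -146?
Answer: 257237/132341748424 - I*√43/132341748424 ≈ 1.9437e-6 - 4.9549e-11*I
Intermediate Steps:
n = 7 (n = (¼)*28 = 7)
m = 309 (m = 455 - 146 = 309)
D = -309 (D = -1*309 = -309)
j = -309
1/(514474 + f(j, n)) = 1/(514474 + √(137 - 309)) = 1/(514474 + √(-172)) = 1/(514474 + 2*I*√43)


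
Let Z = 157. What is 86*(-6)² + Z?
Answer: 3253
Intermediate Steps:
86*(-6)² + Z = 86*(-6)² + 157 = 86*36 + 157 = 3096 + 157 = 3253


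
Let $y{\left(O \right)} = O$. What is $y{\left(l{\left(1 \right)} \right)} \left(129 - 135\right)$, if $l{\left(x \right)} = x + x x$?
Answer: $-12$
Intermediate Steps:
$l{\left(x \right)} = x + x^{2}$
$y{\left(l{\left(1 \right)} \right)} \left(129 - 135\right) = 1 \left(1 + 1\right) \left(129 - 135\right) = 1 \cdot 2 \left(-6\right) = 2 \left(-6\right) = -12$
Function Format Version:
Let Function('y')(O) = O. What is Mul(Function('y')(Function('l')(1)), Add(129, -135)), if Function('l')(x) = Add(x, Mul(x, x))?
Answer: -12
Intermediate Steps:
Function('l')(x) = Add(x, Pow(x, 2))
Mul(Function('y')(Function('l')(1)), Add(129, -135)) = Mul(Mul(1, Add(1, 1)), Add(129, -135)) = Mul(Mul(1, 2), -6) = Mul(2, -6) = -12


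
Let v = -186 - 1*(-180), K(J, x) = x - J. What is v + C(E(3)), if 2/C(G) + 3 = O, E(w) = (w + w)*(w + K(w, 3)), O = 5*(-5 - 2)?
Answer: -115/19 ≈ -6.0526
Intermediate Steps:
O = -35 (O = 5*(-7) = -35)
E(w) = 6*w (E(w) = (w + w)*(w + (3 - w)) = (2*w)*3 = 6*w)
C(G) = -1/19 (C(G) = 2/(-3 - 35) = 2/(-38) = 2*(-1/38) = -1/19)
v = -6 (v = -186 + 180 = -6)
v + C(E(3)) = -6 - 1/19 = -115/19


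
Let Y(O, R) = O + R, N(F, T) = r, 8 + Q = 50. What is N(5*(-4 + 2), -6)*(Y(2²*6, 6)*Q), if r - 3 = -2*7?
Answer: -13860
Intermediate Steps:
Q = 42 (Q = -8 + 50 = 42)
r = -11 (r = 3 - 2*7 = 3 - 14 = -11)
N(F, T) = -11
N(5*(-4 + 2), -6)*(Y(2²*6, 6)*Q) = -11*(2²*6 + 6)*42 = -11*(4*6 + 6)*42 = -11*(24 + 6)*42 = -330*42 = -11*1260 = -13860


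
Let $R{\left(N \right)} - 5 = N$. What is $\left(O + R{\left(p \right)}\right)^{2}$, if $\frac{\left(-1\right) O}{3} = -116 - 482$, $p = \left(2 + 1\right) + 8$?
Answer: $3276100$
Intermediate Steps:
$p = 11$ ($p = 3 + 8 = 11$)
$R{\left(N \right)} = 5 + N$
$O = 1794$ ($O = - 3 \left(-116 - 482\right) = \left(-3\right) \left(-598\right) = 1794$)
$\left(O + R{\left(p \right)}\right)^{2} = \left(1794 + \left(5 + 11\right)\right)^{2} = \left(1794 + 16\right)^{2} = 1810^{2} = 3276100$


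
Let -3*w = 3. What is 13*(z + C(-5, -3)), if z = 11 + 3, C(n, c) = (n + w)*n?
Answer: 572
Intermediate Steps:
w = -1 (w = -⅓*3 = -1)
C(n, c) = n*(-1 + n) (C(n, c) = (n - 1)*n = (-1 + n)*n = n*(-1 + n))
z = 14
13*(z + C(-5, -3)) = 13*(14 - 5*(-1 - 5)) = 13*(14 - 5*(-6)) = 13*(14 + 30) = 13*44 = 572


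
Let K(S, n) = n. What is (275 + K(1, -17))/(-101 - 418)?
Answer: -86/173 ≈ -0.49711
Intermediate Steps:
(275 + K(1, -17))/(-101 - 418) = (275 - 17)/(-101 - 418) = 258/(-519) = 258*(-1/519) = -86/173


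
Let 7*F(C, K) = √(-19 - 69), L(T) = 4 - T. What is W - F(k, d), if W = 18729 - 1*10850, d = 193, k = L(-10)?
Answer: 7879 - 2*I*√22/7 ≈ 7879.0 - 1.3401*I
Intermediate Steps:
k = 14 (k = 4 - 1*(-10) = 4 + 10 = 14)
F(C, K) = 2*I*√22/7 (F(C, K) = √(-19 - 69)/7 = √(-88)/7 = (2*I*√22)/7 = 2*I*√22/7)
W = 7879 (W = 18729 - 10850 = 7879)
W - F(k, d) = 7879 - 2*I*√22/7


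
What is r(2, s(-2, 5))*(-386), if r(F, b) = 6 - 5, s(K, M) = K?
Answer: -386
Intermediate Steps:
r(F, b) = 1
r(2, s(-2, 5))*(-386) = 1*(-386) = -386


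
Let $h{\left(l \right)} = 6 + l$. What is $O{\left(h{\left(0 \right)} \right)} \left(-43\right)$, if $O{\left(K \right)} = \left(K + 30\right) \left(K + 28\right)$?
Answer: $-52632$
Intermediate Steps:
$O{\left(K \right)} = \left(28 + K\right) \left(30 + K\right)$ ($O{\left(K \right)} = \left(30 + K\right) \left(28 + K\right) = \left(28 + K\right) \left(30 + K\right)$)
$O{\left(h{\left(0 \right)} \right)} \left(-43\right) = \left(840 + \left(6 + 0\right)^{2} + 58 \left(6 + 0\right)\right) \left(-43\right) = \left(840 + 6^{2} + 58 \cdot 6\right) \left(-43\right) = \left(840 + 36 + 348\right) \left(-43\right) = 1224 \left(-43\right) = -52632$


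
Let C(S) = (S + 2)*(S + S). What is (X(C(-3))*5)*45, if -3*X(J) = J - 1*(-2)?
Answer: -600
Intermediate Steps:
C(S) = 2*S*(2 + S) (C(S) = (2 + S)*(2*S) = 2*S*(2 + S))
X(J) = -2/3 - J/3 (X(J) = -(J - 1*(-2))/3 = -(J + 2)/3 = -(2 + J)/3 = -2/3 - J/3)
(X(C(-3))*5)*45 = ((-2/3 - 2*(-3)*(2 - 3)/3)*5)*45 = ((-2/3 - 2*(-3)*(-1)/3)*5)*45 = ((-2/3 - 1/3*6)*5)*45 = ((-2/3 - 2)*5)*45 = -8/3*5*45 = -40/3*45 = -600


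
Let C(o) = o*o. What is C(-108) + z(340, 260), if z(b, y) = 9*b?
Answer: 14724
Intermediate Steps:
C(o) = o²
C(-108) + z(340, 260) = (-108)² + 9*340 = 11664 + 3060 = 14724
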